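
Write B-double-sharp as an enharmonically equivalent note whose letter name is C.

B## is pitch class 1. The letter C alone is pitch class 0.
To reach pitch class 1 from C requires an offset of +1 semitone, i.e. sharp: C#.

C#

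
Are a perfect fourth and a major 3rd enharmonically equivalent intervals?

A perfect fourth spans 5 semitones; a major third spans 4.
The spans differ, so they are not enharmonic equivalents.

No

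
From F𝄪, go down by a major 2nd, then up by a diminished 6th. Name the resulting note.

A major second down from F## is E# (letter E, 2 semitones down).
A diminished sixth up from E# is C (letter C, 7 semitones up).

C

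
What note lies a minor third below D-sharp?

D down a major third is Bb, so the target letter is B.
From D#, a minor third is 3 semitones down: B#.

B#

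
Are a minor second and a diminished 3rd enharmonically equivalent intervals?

No

A minor second spans 1 semitone; a diminished third spans 2.
The spans differ, so they are not enharmonic equivalents.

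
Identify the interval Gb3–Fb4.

The letter names run G→F, a span of 6 letter steps, so the interval is some kind of seventh.
Gb to Fb is 10 semitones. A major seventh is 11, so 10 makes it minor.

minor seventh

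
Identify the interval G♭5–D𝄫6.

diminished fifth

The letter names run G→D, a span of 4 letter steps, so the interval is some kind of fifth.
Gb to Dbb is 6 semitones. A perfect fifth is 7, so 6 makes it diminished.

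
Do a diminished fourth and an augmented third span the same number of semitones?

A diminished fourth spans 4 semitones; an augmented third spans 5.
The spans differ, so they are not enharmonic equivalents.

No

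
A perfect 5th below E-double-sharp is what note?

E down a perfect fifth is A, so the target letter is A.
From E##, a perfect fifth is 7 semitones down: A##.

A##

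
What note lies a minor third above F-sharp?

A

F up a major third is A, so the target letter is A.
From F#, a minor third is 3 semitones up: A.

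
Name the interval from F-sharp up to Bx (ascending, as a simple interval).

doubly augmented fourth

Counting letters F–G–A–B gives a fourth.
F#→B## = 7 semitones, 2 wider than the perfect fourth (5), so doubly augmented.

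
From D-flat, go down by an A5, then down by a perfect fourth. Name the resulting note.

Dbb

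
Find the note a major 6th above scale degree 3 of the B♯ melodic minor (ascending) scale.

B#

Scale degree 3 of B# melodic minor (ascending) is D#.
A major sixth (9 semitones) above D# lands on the letter B, giving B#.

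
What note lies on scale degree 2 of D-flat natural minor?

Eb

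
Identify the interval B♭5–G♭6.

The letter names run B→G, a span of 5 letter steps, so the interval is some kind of sixth.
Bb to Gb is 8 semitones. A major sixth is 9, so 8 makes it minor.

minor sixth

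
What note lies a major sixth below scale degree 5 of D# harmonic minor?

C#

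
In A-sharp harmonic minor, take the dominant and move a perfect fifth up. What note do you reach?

The dominant of A# harmonic minor is E#.
A perfect fifth (7 semitones) above E# lands on the letter B, giving B#.

B#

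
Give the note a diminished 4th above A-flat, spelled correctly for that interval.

Dbb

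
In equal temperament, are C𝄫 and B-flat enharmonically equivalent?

Cbb is pitch class 10; Bb is pitch class 10.
All spellings map to pitch class 10, so they are enharmonically equivalent.

Yes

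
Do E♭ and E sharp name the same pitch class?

Two spellings are enharmonically equivalent only if they share a pitch class.
Here Eb → 3, E# → 5; 3 ≠ 5, so they are not.

No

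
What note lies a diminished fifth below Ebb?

Ab

A fifth below E lands on the letter A.
A diminished fifth spans 6 semitones, so Ebb moves to pitch class 8. On the letter A that is Ab.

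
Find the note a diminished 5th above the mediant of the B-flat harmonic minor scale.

Abb

The mediant of Bb harmonic minor is Db.
A diminished fifth (6 semitones) above Db lands on the letter A, giving Abb.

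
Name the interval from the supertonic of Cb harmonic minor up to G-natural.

augmented fourth

The supertonic of Cb harmonic minor is Db.
Db up to G: letters D→G make it a fourth; 6 semitones makes it augmented.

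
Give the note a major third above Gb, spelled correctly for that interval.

Bb

A third above G lands on the letter B.
A major third spans 4 semitones, so Gb moves to pitch class 10. On the letter B that is Bb.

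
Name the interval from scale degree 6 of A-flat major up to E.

Scale degree 6 of Ab major is F.
F up to E: letters F→E make it a seventh; 11 semitones makes it major.

major seventh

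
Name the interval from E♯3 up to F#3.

Counting letters E–F gives a second.
E#→F# = 1 semitone, 1 narrower than the major second (2), so minor.

minor second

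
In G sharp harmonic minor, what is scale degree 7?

F##

Degree 7 takes the letter 6 steps above G, which is F.
In harmonic minor, degree 7 sits 11 semitones above the tonic. G# + 11 semitones is pitch class 7, spelled on F as F##.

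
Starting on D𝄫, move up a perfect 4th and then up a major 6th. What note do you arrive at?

A perfect fourth up from Dbb is Gbb (letter G, 5 semitones up).
A major sixth up from Gbb is Ebb (letter E, 9 semitones up).

Ebb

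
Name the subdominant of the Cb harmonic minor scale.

Fb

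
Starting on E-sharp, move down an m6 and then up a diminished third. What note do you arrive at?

B

A minor sixth down from E# is G## (letter G, 8 semitones down).
A diminished third up from G## is B (letter B, 2 semitones up).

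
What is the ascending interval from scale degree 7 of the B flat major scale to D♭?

Scale degree 7 of Bb major is A.
A up to Db: letters A→D make it a fourth; 4 semitones makes it diminished.

diminished fourth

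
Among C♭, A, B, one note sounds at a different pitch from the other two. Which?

In 12-tone equal temperament, enharmonic equivalents share a pitch class. Cb is pitch class 11; A is pitch class 9; B is pitch class 11.
Cb and B share pitch class 11, while A is pitch class 9.

A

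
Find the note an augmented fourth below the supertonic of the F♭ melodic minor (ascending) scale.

The supertonic of Fb melodic minor (ascending) is Gb.
An augmented fourth (6 semitones) below Gb lands on the letter D, giving Dbb.

Dbb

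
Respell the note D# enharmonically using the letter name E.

Eb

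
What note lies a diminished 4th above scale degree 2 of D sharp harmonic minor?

Scale degree 2 of D# harmonic minor is E#.
A diminished fourth (4 semitones) above E# lands on the letter A, giving A.

A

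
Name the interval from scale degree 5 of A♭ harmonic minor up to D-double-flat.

Scale degree 5 of Ab harmonic minor is Eb.
Eb up to Dbb: letters E→D make it a seventh; 9 semitones makes it diminished.

diminished seventh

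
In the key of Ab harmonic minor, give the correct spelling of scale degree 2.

The Ab harmonic minor scale runs Ab Bb Cb Db Eb Fb G.
Degree 2 is Bb.

Bb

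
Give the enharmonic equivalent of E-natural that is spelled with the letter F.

Fb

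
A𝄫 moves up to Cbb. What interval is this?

Counting letters A–B–C gives a third.
Abb→Cbb = 3 semitones, 1 narrower than the major third (4), so minor.

minor third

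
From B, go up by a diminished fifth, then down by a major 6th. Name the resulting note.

A diminished fifth up from B is F (letter F, 6 semitones up).
A major sixth down from F is Ab (letter A, 9 semitones down).

Ab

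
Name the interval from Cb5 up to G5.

The letter names run C→G, a span of 4 letter steps, so the interval is some kind of fifth.
Cb to G is 8 semitones. A perfect fifth is 7, so 8 makes it augmented.

augmented fifth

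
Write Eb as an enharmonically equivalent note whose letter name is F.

Eb is pitch class 3. The letter F alone is pitch class 5.
To reach pitch class 3 from F requires an offset of -2 semitones, i.e. double flat: Fbb.

Fbb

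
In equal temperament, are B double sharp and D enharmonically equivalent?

No

Two spellings are enharmonically equivalent only if they share a pitch class.
Here B## → 1, D → 2; 1 ≠ 2, so they are not.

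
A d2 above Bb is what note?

Cbb

A second above B lands on the letter C.
A diminished second spans 0 semitones, so Bb moves to pitch class 10. On the letter C that is Cbb.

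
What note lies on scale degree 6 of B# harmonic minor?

G#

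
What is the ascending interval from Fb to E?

augmented seventh

Counting letters F–G–A–B–C–D–E gives a seventh.
Fb→E = 12 semitones, 1 wider than the major seventh (11), so augmented.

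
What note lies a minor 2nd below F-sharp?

A second below F lands on the letter E.
A minor second spans 1 semitone, so F# moves to pitch class 5. On the letter E that is E#.

E#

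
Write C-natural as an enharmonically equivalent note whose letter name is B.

C is pitch class 0. The letter B alone is pitch class 11.
To reach pitch class 0 from B requires an offset of +1 semitone, i.e. sharp: B#.

B#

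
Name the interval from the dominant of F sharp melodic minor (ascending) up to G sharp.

perfect fifth

The dominant of F# melodic minor (ascending) is C#.
C# up to G#: letters C→G make it a fifth; 7 semitones makes it perfect.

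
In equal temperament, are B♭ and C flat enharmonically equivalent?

Two spellings are enharmonically equivalent only if they share a pitch class.
Here Bb → 10, Cb → 11; 10 ≠ 11, so they are not.

No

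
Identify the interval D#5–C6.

diminished seventh

Counting letters D–E–F–G–A–B–C gives a seventh.
D#→C = 9 semitones, 2 narrower than the major seventh (11), so diminished.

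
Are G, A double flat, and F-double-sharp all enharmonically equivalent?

G = pitch class 7 and Abb = pitch class 7 and F## = pitch class 7 — the same pitch class, so they are enharmonic equivalents.

Yes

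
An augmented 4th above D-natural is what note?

G#

A fourth above D lands on the letter G.
An augmented fourth spans 6 semitones, so D moves to pitch class 8. On the letter G that is G#.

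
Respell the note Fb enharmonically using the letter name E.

Fb is pitch class 4. The letter E alone is pitch class 4.
Pitch class 4 on E needs no accidental: E.

E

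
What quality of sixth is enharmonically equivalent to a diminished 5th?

doubly diminished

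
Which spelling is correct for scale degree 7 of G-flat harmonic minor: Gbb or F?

Each scale degree takes a distinct letter name. Degree 7 of a scale on G must use the letter F.
F and Gbb are enharmonically the same pitch, but only F uses the letter F, so it is the correct spelling here.

F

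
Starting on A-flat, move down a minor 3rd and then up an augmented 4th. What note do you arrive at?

B

A minor third down from Ab is F (letter F, 3 semitones down).
An augmented fourth up from F is B (letter B, 6 semitones up).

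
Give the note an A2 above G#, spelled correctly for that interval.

A##

G up a major second is A, so the target letter is A.
From G#, an augmented second is 3 semitones up: A##.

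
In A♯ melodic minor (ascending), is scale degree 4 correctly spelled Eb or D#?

Each scale degree takes a distinct letter name. Degree 4 of a scale on A must use the letter D.
D# and Eb are enharmonically the same pitch, but only D# uses the letter D, so it is the correct spelling here.

D#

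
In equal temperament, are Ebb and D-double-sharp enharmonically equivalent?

No

Two spellings are enharmonically equivalent only if they share a pitch class.
Here Ebb → 2, D## → 4; 2 ≠ 4, so they are not.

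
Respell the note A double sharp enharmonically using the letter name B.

B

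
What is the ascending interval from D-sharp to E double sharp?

The letter names run D→E, a span of 1 letter step, so the interval is some kind of second.
D# to E## is 3 semitones. A major second is 2, so 3 makes it augmented.

augmented second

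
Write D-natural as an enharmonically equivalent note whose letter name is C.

C##

D is pitch class 2. The letter C alone is pitch class 0.
To reach pitch class 2 from C requires an offset of +2 semitones, i.e. double sharp: C##.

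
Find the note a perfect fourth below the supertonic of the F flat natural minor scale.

The supertonic of Fb natural minor is Gb.
A perfect fourth (5 semitones) below Gb lands on the letter D, giving Db.

Db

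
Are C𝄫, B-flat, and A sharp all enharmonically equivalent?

Cbb = pitch class 10 and Bb = pitch class 10 and A# = pitch class 10 — the same pitch class, so they are enharmonic equivalents.

Yes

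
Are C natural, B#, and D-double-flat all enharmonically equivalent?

Yes

C = pitch class 0 and B# = pitch class 0 and Dbb = pitch class 0 — the same pitch class, so they are enharmonic equivalents.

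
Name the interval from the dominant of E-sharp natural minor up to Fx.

perfect fifth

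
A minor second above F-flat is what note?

Gbb

F up a major second is G, so the target letter is G.
From Fb, a minor second is 1 semitone up: Gbb.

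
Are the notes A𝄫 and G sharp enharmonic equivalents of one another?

Two spellings are enharmonically equivalent only if they share a pitch class.
Here Abb → 7, G# → 8; 7 ≠ 8, so they are not.

No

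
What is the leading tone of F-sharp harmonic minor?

The F# harmonic minor scale runs F# G# A B C# D E#.
Degree 7 is E#.

E#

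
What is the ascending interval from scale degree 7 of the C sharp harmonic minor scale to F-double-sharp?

Scale degree 7 of C# harmonic minor is B#.
B# up to F##: letters B→F make it a fifth; 7 semitones makes it perfect.

perfect fifth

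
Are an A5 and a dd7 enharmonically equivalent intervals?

Yes

An augmented fifth spans 8 semitones; a doubly diminished seventh spans 8.
They are enharmonically equivalent.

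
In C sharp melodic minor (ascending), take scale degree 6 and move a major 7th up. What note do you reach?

G##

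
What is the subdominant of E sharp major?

The E# major scale runs E# F## G## A# B# C## D##.
Degree 4 is A#.

A#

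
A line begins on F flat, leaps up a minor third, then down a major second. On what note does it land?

Gbb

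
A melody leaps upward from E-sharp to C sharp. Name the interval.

Counting letters E–F–G–A–B–C gives a sixth.
E#→C# = 8 semitones, 1 narrower than the major sixth (9), so minor.

minor sixth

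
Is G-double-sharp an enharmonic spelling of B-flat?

Two spellings are enharmonically equivalent only if they share a pitch class.
Here G## → 9, Bb → 10; 9 ≠ 10, so they are not.

No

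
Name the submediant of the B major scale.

The B major scale runs B C# D# E F# G# A#.
Degree 6 is G#.

G#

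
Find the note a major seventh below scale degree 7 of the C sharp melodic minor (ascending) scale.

C#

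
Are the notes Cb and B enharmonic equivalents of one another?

Cb = pitch class 11 and B = pitch class 11 — the same pitch class, so they are enharmonic equivalents.

Yes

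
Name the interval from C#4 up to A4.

The letter names run C→A, a span of 5 letter steps, so the interval is some kind of sixth.
C# to A is 8 semitones. A major sixth is 9, so 8 makes it minor.

minor sixth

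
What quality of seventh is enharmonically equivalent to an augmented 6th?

An augmented sixth spans 10 semitones.
A seventh spanning 10 semitones is minor (the major seventh is 11).

minor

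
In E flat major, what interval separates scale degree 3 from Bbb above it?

Scale degree 3 of Eb major is G.
G up to Bbb: letters G→B make it a third; 2 semitones makes it diminished.

diminished third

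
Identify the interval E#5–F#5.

minor second

Counting letters E–F gives a second.
E#→F# = 1 semitone, 1 narrower than the major second (2), so minor.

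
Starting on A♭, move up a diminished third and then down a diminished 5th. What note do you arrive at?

A diminished third up from Ab is Cbb (letter C, 2 semitones up).
A diminished fifth down from Cbb is Fb (letter F, 6 semitones down).

Fb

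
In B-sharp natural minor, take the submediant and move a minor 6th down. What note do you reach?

The submediant of B# natural minor is G#.
A minor sixth (8 semitones) below G# lands on the letter B, giving B#.

B#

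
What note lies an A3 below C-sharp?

A third below C lands on the letter A.
An augmented third spans 5 semitones, so C# moves to pitch class 8. On the letter A that is Ab.

Ab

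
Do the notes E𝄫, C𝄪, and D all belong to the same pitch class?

Yes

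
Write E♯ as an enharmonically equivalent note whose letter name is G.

Gbb

E# is pitch class 5. The letter G alone is pitch class 7.
To reach pitch class 5 from G requires an offset of -2 semitones, i.e. double flat: Gbb.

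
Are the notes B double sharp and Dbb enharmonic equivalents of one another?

No

B## is pitch class 1; Dbb is pitch class 0.
The pitch classes differ (1 vs. 0), so they are not enharmonic equivalents.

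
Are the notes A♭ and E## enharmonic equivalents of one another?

Ab is pitch class 8; E## is pitch class 6.
The pitch classes differ (8 vs. 6), so they are not enharmonic equivalents.

No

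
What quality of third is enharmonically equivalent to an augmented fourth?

doubly augmented

An augmented fourth spans 6 semitones.
A third spanning 6 semitones is doubly augmented (the major third is 4).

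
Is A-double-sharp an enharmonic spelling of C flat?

Yes

A## is pitch class 11; Cb is pitch class 11.
All spellings map to pitch class 11, so they are enharmonically equivalent.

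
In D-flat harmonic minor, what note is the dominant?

Ab

Degree 5 takes the letter 4 steps above D, which is A.
In harmonic minor, degree 5 sits 7 semitones above the tonic. Db + 7 semitones is pitch class 8, spelled on A as Ab.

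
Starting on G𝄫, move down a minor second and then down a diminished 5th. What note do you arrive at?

Bb

A minor second down from Gbb is Fb (letter F, 1 semitone down).
A diminished fifth down from Fb is Bb (letter B, 6 semitones down).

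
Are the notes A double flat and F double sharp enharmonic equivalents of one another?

Abb is pitch class 7; F## is pitch class 7.
All spellings map to pitch class 7, so they are enharmonically equivalent.

Yes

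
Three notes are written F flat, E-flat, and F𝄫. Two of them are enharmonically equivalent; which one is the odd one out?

Fb

In 12-tone equal temperament, enharmonic equivalents share a pitch class. Fb is pitch class 4; Eb is pitch class 3; Fbb is pitch class 3.
Eb and Fbb share pitch class 3, while Fb is pitch class 4.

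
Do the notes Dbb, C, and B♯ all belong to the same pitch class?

Yes

Dbb = pitch class 0 and C = pitch class 0 and B# = pitch class 0 — the same pitch class, so they are enharmonic equivalents.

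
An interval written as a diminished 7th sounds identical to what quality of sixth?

A diminished seventh spans 9 semitones.
A sixth spanning 9 semitones is major (the major sixth is 9).

major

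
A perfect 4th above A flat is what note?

Db

A up a perfect fourth is D, so the target letter is D.
From Ab, a perfect fourth is 5 semitones up: Db.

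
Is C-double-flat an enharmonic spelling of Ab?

Cbb is pitch class 10; Ab is pitch class 8.
The pitch classes differ (10 vs. 8), so they are not enharmonic equivalents.

No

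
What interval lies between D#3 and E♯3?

major second

Counting letters D–E gives a second.
D#→E# = 2 semitones, exactly the major second.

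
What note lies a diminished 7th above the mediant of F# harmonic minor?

The mediant of F# harmonic minor is A.
A diminished seventh (9 semitones) above A lands on the letter G, giving Gb.

Gb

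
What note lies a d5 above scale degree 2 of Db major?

Bbb

Scale degree 2 of Db major is Eb.
A diminished fifth (6 semitones) above Eb lands on the letter B, giving Bbb.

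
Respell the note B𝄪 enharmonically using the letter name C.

C#

Plain C sits 1 semitone below B##, so on the letter C the same pitch needs a sharp: C#.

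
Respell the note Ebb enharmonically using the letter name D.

Plain D sits at the same pitch as Ebb, so on the letter D the same pitch needs a natural: D.

D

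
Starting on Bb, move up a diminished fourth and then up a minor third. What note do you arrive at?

Gbb

A diminished fourth up from Bb is Ebb (letter E, 4 semitones up).
A minor third up from Ebb is Gbb (letter G, 3 semitones up).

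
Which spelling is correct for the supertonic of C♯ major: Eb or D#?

D#

Each scale degree takes a distinct letter name. Degree 2 of a scale on C must use the letter D.
D# and Eb are enharmonically the same pitch, but only D# uses the letter D, so it is the correct spelling here.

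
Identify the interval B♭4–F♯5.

augmented fifth

The letter names run B→F, a span of 4 letter steps, so the interval is some kind of fifth.
Bb to F# is 8 semitones. A perfect fifth is 7, so 8 makes it augmented.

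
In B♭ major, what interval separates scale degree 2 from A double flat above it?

Scale degree 2 of Bb major is C.
C up to Abb: letters C→A make it a sixth; 7 semitones makes it diminished.

diminished sixth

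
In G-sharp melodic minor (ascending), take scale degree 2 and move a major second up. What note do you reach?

B#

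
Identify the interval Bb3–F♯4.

The letter names run B→F, a span of 4 letter steps, so the interval is some kind of fifth.
Bb to F# is 8 semitones. A perfect fifth is 7, so 8 makes it augmented.

augmented fifth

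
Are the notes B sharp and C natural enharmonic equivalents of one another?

B# is pitch class 0; C is pitch class 0.
All spellings map to pitch class 0, so they are enharmonically equivalent.

Yes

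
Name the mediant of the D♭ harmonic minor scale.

The Db harmonic minor scale runs Db Eb Fb Gb Ab Bbb C.
Degree 3 is Fb.

Fb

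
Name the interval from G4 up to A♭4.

Counting letters G–A gives a second.
G→Ab = 1 semitone, 1 narrower than the major second (2), so minor.

minor second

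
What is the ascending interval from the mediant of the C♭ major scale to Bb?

The mediant of Cb major is Eb.
Eb up to Bb: letters E→B make it a fifth; 7 semitones makes it perfect.

perfect fifth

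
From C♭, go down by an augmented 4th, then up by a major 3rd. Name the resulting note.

An augmented fourth down from Cb is Gbb (letter G, 6 semitones down).
A major third up from Gbb is Bbb (letter B, 4 semitones up).

Bbb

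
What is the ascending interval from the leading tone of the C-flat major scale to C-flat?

minor second

The leading tone of Cb major is Bb.
Bb up to Cb: letters B→C make it a second; 1 semitone makes it minor.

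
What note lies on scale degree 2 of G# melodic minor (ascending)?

A#

Degree 2 takes the letter 1 step above G, which is A.
In melodic minor (ascending), degree 2 sits 2 semitones above the tonic. G# + 2 semitones is pitch class 10, spelled on A as A#.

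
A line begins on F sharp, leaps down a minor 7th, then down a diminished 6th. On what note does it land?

A minor seventh down from F# is G# (letter G, 10 semitones down).
A diminished sixth down from G# is B## (letter B, 7 semitones down).

B##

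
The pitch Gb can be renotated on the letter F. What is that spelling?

Gb is pitch class 6. The letter F alone is pitch class 5.
To reach pitch class 6 from F requires an offset of +1 semitone, i.e. sharp: F#.

F#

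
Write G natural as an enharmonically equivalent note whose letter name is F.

F##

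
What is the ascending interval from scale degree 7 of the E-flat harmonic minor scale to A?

perfect fifth

Scale degree 7 of Eb harmonic minor is D.
D up to A: letters D→A make it a fifth; 7 semitones makes it perfect.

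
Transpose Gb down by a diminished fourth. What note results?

A fourth below G lands on the letter D.
A diminished fourth spans 4 semitones, so Gb moves to pitch class 2. On the letter D that is D.

D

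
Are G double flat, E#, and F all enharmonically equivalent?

Gbb is pitch class 5; E# is pitch class 5; F is pitch class 5.
All spellings map to pitch class 5, so they are enharmonically equivalent.

Yes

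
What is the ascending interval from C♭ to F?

augmented fourth

Counting letters C–D–E–F gives a fourth.
Cb→F = 6 semitones, 1 wider than the perfect fourth (5), so augmented.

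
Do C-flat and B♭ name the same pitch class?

No

Cb is pitch class 11; Bb is pitch class 10.
The pitch classes differ (11 vs. 10), so they are not enharmonic equivalents.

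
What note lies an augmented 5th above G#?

D##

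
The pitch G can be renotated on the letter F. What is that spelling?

G is pitch class 7. The letter F alone is pitch class 5.
To reach pitch class 7 from F requires an offset of +2 semitones, i.e. double sharp: F##.

F##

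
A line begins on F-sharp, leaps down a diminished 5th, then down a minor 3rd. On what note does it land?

A diminished fifth down from F# is B# (letter B, 6 semitones down).
A minor third down from B# is G## (letter G, 3 semitones down).

G##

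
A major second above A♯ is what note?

B#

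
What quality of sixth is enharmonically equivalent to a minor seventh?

A minor seventh spans 10 semitones.
A sixth spanning 10 semitones is augmented (the major sixth is 9).

augmented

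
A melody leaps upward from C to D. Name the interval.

major second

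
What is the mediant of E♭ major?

G

The Eb major scale runs Eb F G Ab Bb C D.
Degree 3 is G.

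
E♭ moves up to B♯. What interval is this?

The letter names run E→B, a span of 4 letter steps, so the interval is some kind of fifth.
Eb to B# is 9 semitones. A perfect fifth is 7, so 9 makes it doubly augmented.

doubly augmented fifth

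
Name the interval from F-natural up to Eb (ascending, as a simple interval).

The letter names run F→E, a span of 6 letter steps, so the interval is some kind of seventh.
F to Eb is 10 semitones. A major seventh is 11, so 10 makes it minor.

minor seventh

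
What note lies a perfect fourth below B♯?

A fourth below B lands on the letter F.
A perfect fourth spans 5 semitones, so B# moves to pitch class 7. On the letter F that is F##.

F##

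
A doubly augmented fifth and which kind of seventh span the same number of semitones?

A doubly augmented fifth spans 9 semitones.
A seventh spanning 9 semitones is diminished (the major seventh is 11).

diminished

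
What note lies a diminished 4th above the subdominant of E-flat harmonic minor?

The subdominant of Eb harmonic minor is Ab.
A diminished fourth (4 semitones) above Ab lands on the letter D, giving Dbb.

Dbb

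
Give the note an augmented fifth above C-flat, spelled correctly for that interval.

C up a perfect fifth is G, so the target letter is G.
From Cb, an augmented fifth is 8 semitones up: G.

G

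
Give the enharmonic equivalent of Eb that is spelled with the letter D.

D#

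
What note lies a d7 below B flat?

C#

B down a major seventh is C, so the target letter is C.
From Bb, a diminished seventh is 9 semitones down: C#.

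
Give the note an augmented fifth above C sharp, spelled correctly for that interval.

G##

A fifth above C lands on the letter G.
An augmented fifth spans 8 semitones, so C# moves to pitch class 9. On the letter G that is G##.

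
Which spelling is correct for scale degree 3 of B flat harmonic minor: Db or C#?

Db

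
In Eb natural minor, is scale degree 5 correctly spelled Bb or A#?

Each scale degree takes a distinct letter name. Degree 5 of a scale on E must use the letter B.
Bb and A# are enharmonically the same pitch, but only Bb uses the letter B, so it is the correct spelling here.

Bb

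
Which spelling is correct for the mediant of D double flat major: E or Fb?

Each scale degree takes a distinct letter name. Degree 3 of a scale on D must use the letter F.
Fb and E are enharmonically the same pitch, but only Fb uses the letter F, so it is the correct spelling here.

Fb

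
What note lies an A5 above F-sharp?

C##

F up a perfect fifth is C, so the target letter is C.
From F#, an augmented fifth is 8 semitones up: C##.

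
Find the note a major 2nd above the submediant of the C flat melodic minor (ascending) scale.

The submediant of Cb melodic minor (ascending) is Ab.
A major second (2 semitones) above Ab lands on the letter B, giving Bb.

Bb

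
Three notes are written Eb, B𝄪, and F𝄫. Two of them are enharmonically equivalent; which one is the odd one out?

B##

In 12-tone equal temperament, enharmonic equivalents share a pitch class. Eb is pitch class 3; B## is pitch class 1; Fbb is pitch class 3.
Eb and Fbb share pitch class 3, while B## is pitch class 1.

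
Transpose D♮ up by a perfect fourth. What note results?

G

A fourth above D lands on the letter G.
A perfect fourth spans 5 semitones, so D moves to pitch class 7. On the letter G that is G.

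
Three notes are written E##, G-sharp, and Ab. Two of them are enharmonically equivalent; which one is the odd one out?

In 12-tone equal temperament, enharmonic equivalents share a pitch class. E## is pitch class 6; G# is pitch class 8; Ab is pitch class 8.
G# and Ab share pitch class 8, while E## is pitch class 6.

E##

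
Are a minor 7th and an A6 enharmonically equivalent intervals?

A minor seventh spans 10 semitones; an augmented sixth spans 10.
They are enharmonically equivalent.

Yes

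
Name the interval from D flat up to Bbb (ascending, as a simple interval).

minor sixth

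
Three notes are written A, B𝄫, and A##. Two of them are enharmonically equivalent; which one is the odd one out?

A##

In 12-tone equal temperament, enharmonic equivalents share a pitch class. A is pitch class 9; Bbb is pitch class 9; A## is pitch class 11.
A and Bbb share pitch class 9, while A## is pitch class 11.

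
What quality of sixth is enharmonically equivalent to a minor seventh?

augmented

A minor seventh spans 10 semitones.
A sixth spanning 10 semitones is augmented (the major sixth is 9).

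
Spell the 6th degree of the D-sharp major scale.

B#

The D# major scale runs D# E# F## G# A# B# C##.
Degree 6 is B#.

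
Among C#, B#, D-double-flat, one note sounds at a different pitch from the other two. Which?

C#

In 12-tone equal temperament, enharmonic equivalents share a pitch class. C# is pitch class 1; B# is pitch class 0; Dbb is pitch class 0.
B# and Dbb share pitch class 0, while C# is pitch class 1.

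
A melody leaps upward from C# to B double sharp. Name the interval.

Counting letters C–D–E–F–G–A–B gives a seventh.
C#→B## = 12 semitones, 1 wider than the major seventh (11), so augmented.

augmented seventh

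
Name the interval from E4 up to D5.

minor seventh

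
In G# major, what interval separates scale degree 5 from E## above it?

augmented second

Scale degree 5 of G# major is D#.
D# up to E##: letters D→E make it a second; 3 semitones makes it augmented.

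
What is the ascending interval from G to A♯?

The letter names run G→A, a span of 1 letter step, so the interval is some kind of second.
G to A# is 3 semitones. A major second is 2, so 3 makes it augmented.

augmented second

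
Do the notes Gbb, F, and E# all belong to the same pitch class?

Gbb is pitch class 5; F is pitch class 5; E# is pitch class 5.
All spellings map to pitch class 5, so they are enharmonically equivalent.

Yes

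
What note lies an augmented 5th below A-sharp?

A down a perfect fifth is D, so the target letter is D.
From A#, an augmented fifth is 8 semitones down: D.

D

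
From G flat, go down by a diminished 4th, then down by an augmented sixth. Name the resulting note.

Fb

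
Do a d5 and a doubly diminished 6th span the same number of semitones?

Yes

A diminished fifth spans 6 semitones; a doubly diminished sixth spans 6.
They are enharmonically equivalent.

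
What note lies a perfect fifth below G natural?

G down a perfect fifth is C, so the target letter is C.
From G, a perfect fifth is 7 semitones down: C.

C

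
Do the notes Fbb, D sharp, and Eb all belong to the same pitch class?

Yes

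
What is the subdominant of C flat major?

Degree 4 takes the letter 3 steps above C, which is F.
In major, degree 4 sits 5 semitones above the tonic. Cb + 5 semitones is pitch class 4, spelled on F as Fb.

Fb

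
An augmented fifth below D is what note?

D down a perfect fifth is G, so the target letter is G.
From D, an augmented fifth is 8 semitones down: Gb.

Gb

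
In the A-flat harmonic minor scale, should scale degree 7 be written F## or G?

G

Each scale degree takes a distinct letter name. Degree 7 of a scale on A must use the letter G.
G and F## are enharmonically the same pitch, but only G uses the letter G, so it is the correct spelling here.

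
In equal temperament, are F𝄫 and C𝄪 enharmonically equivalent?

No

Fbb is pitch class 3; C## is pitch class 2.
The pitch classes differ (3 vs. 2), so they are not enharmonic equivalents.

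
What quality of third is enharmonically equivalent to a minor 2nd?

A minor second spans 1 semitone.
A third spanning 1 semitone is doubly diminished (the major third is 4).

doubly diminished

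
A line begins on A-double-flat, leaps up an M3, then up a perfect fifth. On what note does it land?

Gb

A major third up from Abb is Cb (letter C, 4 semitones up).
A perfect fifth up from Cb is Gb (letter G, 7 semitones up).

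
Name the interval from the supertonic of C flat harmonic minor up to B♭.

The supertonic of Cb harmonic minor is Db.
Db up to Bb: letters D→B make it a sixth; 9 semitones makes it major.

major sixth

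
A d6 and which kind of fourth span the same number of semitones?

doubly augmented

A diminished sixth spans 7 semitones.
A fourth spanning 7 semitones is doubly augmented (the perfect fourth is 5).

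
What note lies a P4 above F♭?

Bbb

A fourth above F lands on the letter B.
A perfect fourth spans 5 semitones, so Fb moves to pitch class 9. On the letter B that is Bbb.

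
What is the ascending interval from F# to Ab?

Counting letters F–G–A gives a third.
F#→Ab = 2 semitones, 2 narrower than the major third (4), so diminished.

diminished third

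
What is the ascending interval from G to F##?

Counting letters G–A–B–C–D–E–F gives a seventh.
G→F## = 12 semitones, 1 wider than the major seventh (11), so augmented.

augmented seventh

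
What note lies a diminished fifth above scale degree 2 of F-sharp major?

Scale degree 2 of F# major is G#.
A diminished fifth (6 semitones) above G# lands on the letter D, giving D.

D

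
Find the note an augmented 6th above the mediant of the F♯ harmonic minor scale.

F##

The mediant of F# harmonic minor is A.
An augmented sixth (10 semitones) above A lands on the letter F, giving F##.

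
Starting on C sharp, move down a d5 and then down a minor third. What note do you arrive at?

A diminished fifth down from C# is F## (letter F, 6 semitones down).
A minor third down from F## is D## (letter D, 3 semitones down).

D##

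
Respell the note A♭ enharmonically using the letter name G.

G#

Plain G sits 1 semitone below Ab, so on the letter G the same pitch needs a sharp: G#.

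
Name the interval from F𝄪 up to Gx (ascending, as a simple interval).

The letter names run F→G, a span of 1 letter step, so the interval is some kind of second.
F## to G## is 2 semitones. A major second is 2, so 2 makes it major.

major second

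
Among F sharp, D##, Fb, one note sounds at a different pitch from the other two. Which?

In 12-tone equal temperament, enharmonic equivalents share a pitch class. F# is pitch class 6; D## is pitch class 4; Fb is pitch class 4.
D## and Fb share pitch class 4, while F# is pitch class 6.

F#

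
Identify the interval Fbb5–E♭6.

augmented seventh

Counting letters F–G–A–B–C–D–E gives a seventh.
Fbb→Eb = 12 semitones, 1 wider than the major seventh (11), so augmented.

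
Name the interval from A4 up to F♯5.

Counting letters A–B–C–D–E–F gives a sixth.
A→F# = 9 semitones, exactly the major sixth.

major sixth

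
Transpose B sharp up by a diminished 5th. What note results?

F#

A fifth above B lands on the letter F.
A diminished fifth spans 6 semitones, so B# moves to pitch class 6. On the letter F that is F#.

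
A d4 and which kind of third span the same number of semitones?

A diminished fourth spans 4 semitones.
A third spanning 4 semitones is major (the major third is 4).

major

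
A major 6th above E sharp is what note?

A sixth above E lands on the letter C.
A major sixth spans 9 semitones, so E# moves to pitch class 2. On the letter C that is C##.

C##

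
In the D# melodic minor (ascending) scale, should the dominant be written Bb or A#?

Each scale degree takes a distinct letter name. Degree 5 of a scale on D must use the letter A.
A# and Bb are enharmonically the same pitch, but only A# uses the letter A, so it is the correct spelling here.

A#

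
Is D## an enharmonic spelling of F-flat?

D## is pitch class 4; Fb is pitch class 4.
All spellings map to pitch class 4, so they are enharmonically equivalent.

Yes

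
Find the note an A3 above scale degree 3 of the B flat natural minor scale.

F#

Scale degree 3 of Bb natural minor is Db.
An augmented third (5 semitones) above Db lands on the letter F, giving F#.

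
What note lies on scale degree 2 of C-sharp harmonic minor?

D#

The C# harmonic minor scale runs C# D# E F# G# A B#.
Degree 2 is D#.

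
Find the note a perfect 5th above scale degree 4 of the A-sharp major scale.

A#

Scale degree 4 of A# major is D#.
A perfect fifth (7 semitones) above D# lands on the letter A, giving A#.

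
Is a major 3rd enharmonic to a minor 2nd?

No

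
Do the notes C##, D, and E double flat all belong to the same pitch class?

Yes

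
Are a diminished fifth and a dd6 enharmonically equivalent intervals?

A diminished fifth spans 6 semitones; a doubly diminished sixth spans 6.
They are enharmonically equivalent.

Yes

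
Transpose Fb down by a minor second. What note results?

F down a major second is Eb, so the target letter is E.
From Fb, a minor second is 1 semitone down: Eb.

Eb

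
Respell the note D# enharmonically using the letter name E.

D# is pitch class 3. The letter E alone is pitch class 4.
To reach pitch class 3 from E requires an offset of -1 semitone, i.e. flat: Eb.

Eb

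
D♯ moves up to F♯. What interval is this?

The letter names run D→F, a span of 2 letter steps, so the interval is some kind of third.
D# to F# is 3 semitones. A major third is 4, so 3 makes it minor.

minor third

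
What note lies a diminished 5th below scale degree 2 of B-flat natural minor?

F#

Scale degree 2 of Bb natural minor is C.
A diminished fifth (6 semitones) below C lands on the letter F, giving F#.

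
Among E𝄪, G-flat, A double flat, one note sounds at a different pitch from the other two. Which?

In 12-tone equal temperament, enharmonic equivalents share a pitch class. E## is pitch class 6; Gb is pitch class 6; Abb is pitch class 7.
E## and Gb share pitch class 6, while Abb is pitch class 7.

Abb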